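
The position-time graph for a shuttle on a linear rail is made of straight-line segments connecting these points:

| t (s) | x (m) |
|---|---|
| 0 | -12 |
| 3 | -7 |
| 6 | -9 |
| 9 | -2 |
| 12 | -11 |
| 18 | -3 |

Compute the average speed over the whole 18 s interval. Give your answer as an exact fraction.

31/18 m/s

Average speed = (total path length)/(elapsed time); on a piecewise-linear x-t graph the path length is Σ|Δx|.
0–3 s: |Δx| = |-7 − -12| = 5 m
3–6 s: |Δx| = |-9 − -7| = 2 m
6–9 s: |Δx| = |-2 − -9| = 7 m
9–12 s: |Δx| = |-11 − -2| = 9 m
12–18 s: |Δx| = |-3 − -11| = 8 m
Total path = 31 m; average speed = 31/18 = 31/18 m/s.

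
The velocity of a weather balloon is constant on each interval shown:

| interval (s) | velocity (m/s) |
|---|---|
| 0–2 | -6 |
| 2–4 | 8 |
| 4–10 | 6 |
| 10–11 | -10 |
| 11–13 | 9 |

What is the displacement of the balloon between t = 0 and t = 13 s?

48 m

Displacement is the signed area under the v-t curve.
0–2 s: -6 × 2 = -12 m
2–4 s: 8 × 2 = 16 m
4–10 s: 6 × 6 = 36 m
10–11 s: -10 × 1 = -10 m
11–13 s: 9 × 2 = 18 m
Net displacement = 48 m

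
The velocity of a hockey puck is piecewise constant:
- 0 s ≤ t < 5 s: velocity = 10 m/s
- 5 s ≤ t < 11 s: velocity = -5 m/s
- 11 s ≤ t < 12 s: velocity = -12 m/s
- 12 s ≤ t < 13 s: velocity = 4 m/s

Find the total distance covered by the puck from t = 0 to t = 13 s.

96 m

Distance (not displacement) is the total path length: add the absolute areas under v-t.
0–5 s: |10| × 5 = 50 m
5–11 s: |-5| × 6 = 30 m
11–12 s: |-12| × 1 = 12 m
12–13 s: |4| × 1 = 4 m
Total distance = 96 m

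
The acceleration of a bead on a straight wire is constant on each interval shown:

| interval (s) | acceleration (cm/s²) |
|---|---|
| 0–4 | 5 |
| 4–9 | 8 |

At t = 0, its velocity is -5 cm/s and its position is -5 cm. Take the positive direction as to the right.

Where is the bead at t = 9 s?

190 cm

On each constant-a segment, Δv = aΔt and Δx = v₀Δt + ½aΔt²; chain segment to segment.
0–4 s: v starts -5 cm/s; Δx = -5·4 + ½·5·4² = 20 cm; v ends 15 cm/s.
4–9 s: v starts 15 cm/s; Δx = 15·5 + ½·8·5² = 175 cm; v ends 55 cm/s.
x(9) = -5 + Σ Δx = 190 cm.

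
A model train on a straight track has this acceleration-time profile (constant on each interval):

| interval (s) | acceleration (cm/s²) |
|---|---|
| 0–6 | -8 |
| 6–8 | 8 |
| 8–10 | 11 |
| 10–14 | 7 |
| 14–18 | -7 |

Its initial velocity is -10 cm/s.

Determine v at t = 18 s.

Δv equals the area under the a-t graph; then v = v₀ + Δv.
0–6 s: -8 × 6 = -48 cm/s
6–8 s: 8 × 2 = 16 cm/s
8–10 s: 11 × 2 = 22 cm/s
10–14 s: 7 × 4 = 28 cm/s
14–18 s: -7 × 4 = -28 cm/s
Δv = -10 cm/s, so v(18) = -10 + (-10) = -20 cm/s.

-20 cm/s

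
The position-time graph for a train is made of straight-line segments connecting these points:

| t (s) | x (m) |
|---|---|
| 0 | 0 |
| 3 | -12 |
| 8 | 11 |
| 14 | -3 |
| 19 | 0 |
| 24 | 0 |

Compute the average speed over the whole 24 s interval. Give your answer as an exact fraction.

13/6 m/s

Average speed = (total path length)/(elapsed time); on a piecewise-linear x-t graph the path length is Σ|Δx|.
0–3 s: |Δx| = |-12 − 0| = 12 m
3–8 s: |Δx| = |11 − -12| = 23 m
8–14 s: |Δx| = |-3 − 11| = 14 m
14–19 s: |Δx| = |0 − -3| = 3 m
19–24 s: |Δx| = |0 − 0| = 0 m
Total path = 52 m; average speed = 52/24 = 13/6 m/s.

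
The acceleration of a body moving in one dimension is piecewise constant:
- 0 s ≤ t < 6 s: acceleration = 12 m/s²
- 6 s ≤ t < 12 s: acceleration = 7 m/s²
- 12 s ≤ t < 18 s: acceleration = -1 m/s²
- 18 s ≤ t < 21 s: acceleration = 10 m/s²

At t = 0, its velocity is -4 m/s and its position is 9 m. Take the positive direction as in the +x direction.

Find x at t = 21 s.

1734 m

On each constant-a segment, Δv = aΔt and Δx = v₀Δt + ½aΔt²; chain segment to segment.
0–6 s: v starts -4 m/s; Δx = -4·6 + ½·12·6² = 192 m; v ends 68 m/s.
6–12 s: v starts 68 m/s; Δx = 68·6 + ½·7·6² = 534 m; v ends 110 m/s.
12–18 s: v starts 110 m/s; Δx = 110·6 + ½·-1·6² = 642 m; v ends 104 m/s.
18–21 s: v starts 104 m/s; Δx = 104·3 + ½·10·3² = 357 m; v ends 134 m/s.
x(21) = 9 + Σ Δx = 1734 m.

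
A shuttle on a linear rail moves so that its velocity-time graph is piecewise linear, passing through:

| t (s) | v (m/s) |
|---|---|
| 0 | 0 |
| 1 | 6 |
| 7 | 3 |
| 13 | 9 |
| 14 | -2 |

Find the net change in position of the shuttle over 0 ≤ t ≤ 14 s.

69.5 m

Displacement is the signed area under the v-t curve.
0–1 s: ½(0 + 6)(1) = 3 m
1–7 s: ½(6 + 3)(6) = 27 m
7–13 s: ½(3 + 9)(6) = 36 m
13–14 s: ½(9 + -2)(1) = 3.5 m
Net displacement = 69.5 m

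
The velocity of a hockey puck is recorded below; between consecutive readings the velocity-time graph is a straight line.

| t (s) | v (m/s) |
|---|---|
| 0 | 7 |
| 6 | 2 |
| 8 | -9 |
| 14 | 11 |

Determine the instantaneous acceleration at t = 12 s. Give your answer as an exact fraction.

Acceleration is the slope of the v-t graph on 8–14 s: (11 − -9)/(14 − 8) = 10/3 m/s².

10/3 m/s²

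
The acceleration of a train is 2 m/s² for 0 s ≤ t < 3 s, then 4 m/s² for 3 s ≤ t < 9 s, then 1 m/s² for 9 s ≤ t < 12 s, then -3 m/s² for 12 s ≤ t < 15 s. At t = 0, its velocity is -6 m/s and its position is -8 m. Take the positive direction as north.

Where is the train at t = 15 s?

199 m

On each constant-a segment, Δv = aΔt and Δx = v₀Δt + ½aΔt²; chain segment to segment.
0–3 s: v starts -6 m/s; Δx = -6·3 + ½·2·3² = -9 m; v ends 0 m/s.
3–9 s: v starts 0 m/s; Δx = 0·6 + ½·4·6² = 72 m; v ends 24 m/s.
9–12 s: v starts 24 m/s; Δx = 24·3 + ½·1·3² = 76.5 m; v ends 27 m/s.
12–15 s: v starts 27 m/s; Δx = 27·3 + ½·-3·3² = 67.5 m; v ends 18 m/s.
x(15) = -8 + Σ Δx = 199 m.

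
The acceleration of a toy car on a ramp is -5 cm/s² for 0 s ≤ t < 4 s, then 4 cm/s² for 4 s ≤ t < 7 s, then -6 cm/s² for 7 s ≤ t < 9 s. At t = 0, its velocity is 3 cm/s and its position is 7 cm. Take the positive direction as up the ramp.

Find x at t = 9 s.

On each constant-a segment, Δv = aΔt and Δx = v₀Δt + ½aΔt²; chain segment to segment.
0–4 s: v starts 3 cm/s; Δx = 3·4 + ½·-5·4² = -28 cm; v ends -17 cm/s.
4–7 s: v starts -17 cm/s; Δx = -17·3 + ½·4·3² = -33 cm; v ends -5 cm/s.
7–9 s: v starts -5 cm/s; Δx = -5·2 + ½·-6·2² = -22 cm; v ends -17 cm/s.
x(9) = 7 + Σ Δx = -76 cm.

-76 cm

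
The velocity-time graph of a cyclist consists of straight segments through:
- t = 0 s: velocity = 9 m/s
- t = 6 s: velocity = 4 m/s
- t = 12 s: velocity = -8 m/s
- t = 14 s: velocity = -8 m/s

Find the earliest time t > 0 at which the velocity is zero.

v changes sign on 6–12 s (from 4 to -8); the graph is linear there, so v = 0 at t = 6 + (-4)·(12 − 6)/(-8 − 4) = 8 s.

t = 8 s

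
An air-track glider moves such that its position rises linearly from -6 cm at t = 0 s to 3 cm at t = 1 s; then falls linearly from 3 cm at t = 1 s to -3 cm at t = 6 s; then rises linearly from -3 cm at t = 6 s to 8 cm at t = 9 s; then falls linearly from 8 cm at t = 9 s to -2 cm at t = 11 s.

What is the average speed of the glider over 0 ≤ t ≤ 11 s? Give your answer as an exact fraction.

Average speed = (total path length)/(elapsed time); on a piecewise-linear x-t graph the path length is Σ|Δx|.
0–1 s: |Δx| = |3 − -6| = 9 cm
1–6 s: |Δx| = |-3 − 3| = 6 cm
6–9 s: |Δx| = |8 − -3| = 11 cm
9–11 s: |Δx| = |-2 − 8| = 10 cm
Total path = 36 cm; average speed = 36/11 = 36/11 cm/s.

36/11 cm/s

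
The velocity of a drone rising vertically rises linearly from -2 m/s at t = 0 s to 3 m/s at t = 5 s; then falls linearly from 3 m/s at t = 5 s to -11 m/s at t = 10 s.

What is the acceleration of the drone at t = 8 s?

-2.8 m/s²

Acceleration is the slope of the v-t graph on 5–10 s: (-11 − 3)/(10 − 5) = -2.8 m/s².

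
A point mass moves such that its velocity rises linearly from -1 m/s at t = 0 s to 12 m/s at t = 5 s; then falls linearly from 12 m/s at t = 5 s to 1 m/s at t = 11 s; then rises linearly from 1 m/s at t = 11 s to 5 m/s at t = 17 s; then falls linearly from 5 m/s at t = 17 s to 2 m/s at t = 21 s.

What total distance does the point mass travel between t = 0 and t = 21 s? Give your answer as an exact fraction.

Total distance travelled is ∫|v| dt — sum the magnitudes of each area piece.
0–5 s: v = 0 at t = 5/13 s; triangle areas 5/26 + 360/13 = 725/26 m
5–11 s: |½(12 + 1)(6)| = 39 m
11–17 s: |½(1 + 5)(6)| = 18 m
17–21 s: |½(5 + 2)(4)| = 14 m
Total distance = 2571/26 m

2571/26 m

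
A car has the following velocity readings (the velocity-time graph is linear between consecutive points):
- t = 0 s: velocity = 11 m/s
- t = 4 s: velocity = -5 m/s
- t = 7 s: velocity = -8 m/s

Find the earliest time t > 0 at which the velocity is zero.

t = 2.75 s

v changes sign on 0–4 s (from 11 to -5); the graph is linear there, so v = 0 at t = 0 + (-11)·(4 − 0)/(-5 − 11) = 2.75 s.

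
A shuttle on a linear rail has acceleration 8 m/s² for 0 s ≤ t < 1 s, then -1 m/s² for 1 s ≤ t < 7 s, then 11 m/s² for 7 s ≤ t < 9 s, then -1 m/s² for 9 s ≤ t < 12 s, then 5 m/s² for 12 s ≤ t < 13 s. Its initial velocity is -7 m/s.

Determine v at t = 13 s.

Δv equals the area under the a-t graph; then v = v₀ + Δv.
0–1 s: 8 × 1 = 8 m/s
1–7 s: -1 × 6 = -6 m/s
7–9 s: 11 × 2 = 22 m/s
9–12 s: -1 × 3 = -3 m/s
12–13 s: 5 × 1 = 5 m/s
Δv = 26 m/s, so v(13) = -7 + (26) = 19 m/s.

19 m/s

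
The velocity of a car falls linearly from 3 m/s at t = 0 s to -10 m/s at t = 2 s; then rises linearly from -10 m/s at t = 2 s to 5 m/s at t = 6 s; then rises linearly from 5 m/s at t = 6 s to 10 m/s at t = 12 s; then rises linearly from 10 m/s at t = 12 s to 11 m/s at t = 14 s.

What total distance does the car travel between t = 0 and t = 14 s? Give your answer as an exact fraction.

3551/39 m

Distance (not displacement) is the total path length: add the absolute areas under v-t.
0–2 s: v = 0 at t = 6/13 s; triangle areas 9/13 + 100/13 = 109/13 m
2–6 s: v = 0 at t = 14/3 s; triangle areas 40/3 + 10/3 = 50/3 m
6–12 s: |½(5 + 10)(6)| = 45 m
12–14 s: |½(10 + 11)(2)| = 21 m
Total distance = 3551/39 m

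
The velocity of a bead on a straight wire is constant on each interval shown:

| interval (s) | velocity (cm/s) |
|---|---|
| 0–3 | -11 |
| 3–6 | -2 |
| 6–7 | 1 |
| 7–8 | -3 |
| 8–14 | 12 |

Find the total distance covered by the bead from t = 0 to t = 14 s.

115 cm

Distance (not displacement) is the total path length: add the absolute areas under v-t.
0–3 s: |-11| × 3 = 33 cm
3–6 s: |-2| × 3 = 6 cm
6–7 s: |1| × 1 = 1 cm
7–8 s: |-3| × 1 = 3 cm
8–14 s: |12| × 6 = 72 cm
Total distance = 115 cm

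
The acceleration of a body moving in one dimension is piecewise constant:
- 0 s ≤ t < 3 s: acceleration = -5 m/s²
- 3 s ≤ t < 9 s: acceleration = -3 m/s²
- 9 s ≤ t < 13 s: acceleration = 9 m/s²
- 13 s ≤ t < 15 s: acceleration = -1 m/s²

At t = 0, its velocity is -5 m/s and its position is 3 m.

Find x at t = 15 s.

-294.5 m

On each constant-a segment, Δv = aΔt and Δx = v₀Δt + ½aΔt²; chain segment to segment.
0–3 s: v starts -5 m/s; Δx = -5·3 + ½·-5·3² = -37.5 m; v ends -20 m/s.
3–9 s: v starts -20 m/s; Δx = -20·6 + ½·-3·6² = -174 m; v ends -38 m/s.
9–13 s: v starts -38 m/s; Δx = -38·4 + ½·9·4² = -80 m; v ends -2 m/s.
13–15 s: v starts -2 m/s; Δx = -2·2 + ½·-1·2² = -6 m; v ends -4 m/s.
x(15) = 3 + Σ Δx = -294.5 m.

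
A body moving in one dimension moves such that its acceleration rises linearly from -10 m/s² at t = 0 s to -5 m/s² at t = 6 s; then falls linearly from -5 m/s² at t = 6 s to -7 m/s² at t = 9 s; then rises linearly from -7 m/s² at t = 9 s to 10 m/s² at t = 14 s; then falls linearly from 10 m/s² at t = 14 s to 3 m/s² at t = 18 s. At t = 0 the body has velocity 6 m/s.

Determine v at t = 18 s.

Δv equals the area under the a-t graph; then v = v₀ + Δv.
0–6 s: ½(-10 + -5)(6) = -45 m/s
6–9 s: ½(-5 + -7)(3) = -18 m/s
9–14 s: ½(-7 + 10)(5) = 7.5 m/s
14–18 s: ½(10 + 3)(4) = 26 m/s
Δv = -29.5 m/s, so v(18) = 6 + (-29.5) = -23.5 m/s.

-23.5 m/s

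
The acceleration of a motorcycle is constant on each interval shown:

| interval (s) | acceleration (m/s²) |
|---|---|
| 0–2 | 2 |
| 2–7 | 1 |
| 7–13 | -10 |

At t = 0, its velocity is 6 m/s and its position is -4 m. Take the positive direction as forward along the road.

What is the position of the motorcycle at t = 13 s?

On each constant-a segment, Δv = aΔt and Δx = v₀Δt + ½aΔt²; chain segment to segment.
0–2 s: v starts 6 m/s; Δx = 6·2 + ½·2·2² = 16 m; v ends 10 m/s.
2–7 s: v starts 10 m/s; Δx = 10·5 + ½·1·5² = 62.5 m; v ends 15 m/s.
7–13 s: v starts 15 m/s; Δx = 15·6 + ½·-10·6² = -90 m; v ends -45 m/s.
x(13) = -4 + Σ Δx = -15.5 m.

-15.5 m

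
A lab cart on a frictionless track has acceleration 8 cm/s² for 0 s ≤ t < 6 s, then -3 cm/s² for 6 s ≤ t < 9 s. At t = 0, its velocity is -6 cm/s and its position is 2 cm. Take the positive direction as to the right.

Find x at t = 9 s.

On each constant-a segment, Δv = aΔt and Δx = v₀Δt + ½aΔt²; chain segment to segment.
0–6 s: v starts -6 cm/s; Δx = -6·6 + ½·8·6² = 108 cm; v ends 42 cm/s.
6–9 s: v starts 42 cm/s; Δx = 42·3 + ½·-3·3² = 112.5 cm; v ends 33 cm/s.
x(9) = 2 + Σ Δx = 222.5 cm.

222.5 cm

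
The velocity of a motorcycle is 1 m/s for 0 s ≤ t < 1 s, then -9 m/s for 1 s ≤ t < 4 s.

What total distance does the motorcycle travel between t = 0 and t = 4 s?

Total distance travelled is ∫|v| dt — sum the magnitudes of each area piece.
0–1 s: |1| × 1 = 1 m
1–4 s: |-9| × 3 = 27 m
Total distance = 28 m

28 m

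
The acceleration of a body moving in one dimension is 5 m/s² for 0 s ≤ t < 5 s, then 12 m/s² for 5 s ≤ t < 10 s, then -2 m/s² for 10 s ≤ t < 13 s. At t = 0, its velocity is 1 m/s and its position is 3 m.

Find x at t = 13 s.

599.5 m

On each constant-a segment, Δv = aΔt and Δx = v₀Δt + ½aΔt²; chain segment to segment.
0–5 s: v starts 1 m/s; Δx = 1·5 + ½·5·5² = 67.5 m; v ends 26 m/s.
5–10 s: v starts 26 m/s; Δx = 26·5 + ½·12·5² = 280 m; v ends 86 m/s.
10–13 s: v starts 86 m/s; Δx = 86·3 + ½·-2·3² = 249 m; v ends 80 m/s.
x(13) = 3 + Σ Δx = 599.5 m.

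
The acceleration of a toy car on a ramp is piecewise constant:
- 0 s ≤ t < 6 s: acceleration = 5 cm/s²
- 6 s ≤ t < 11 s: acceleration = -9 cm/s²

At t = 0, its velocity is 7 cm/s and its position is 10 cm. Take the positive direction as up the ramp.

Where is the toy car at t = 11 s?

214.5 cm

On each constant-a segment, Δv = aΔt and Δx = v₀Δt + ½aΔt²; chain segment to segment.
0–6 s: v starts 7 cm/s; Δx = 7·6 + ½·5·6² = 132 cm; v ends 37 cm/s.
6–11 s: v starts 37 cm/s; Δx = 37·5 + ½·-9·5² = 72.5 cm; v ends -8 cm/s.
x(11) = 10 + Σ Δx = 214.5 cm.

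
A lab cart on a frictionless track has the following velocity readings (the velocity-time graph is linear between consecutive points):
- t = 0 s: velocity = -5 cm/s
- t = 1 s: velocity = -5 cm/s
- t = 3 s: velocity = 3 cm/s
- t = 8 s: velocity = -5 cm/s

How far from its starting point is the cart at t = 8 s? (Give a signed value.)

-12 cm

Net displacement equals the area under the velocity-time graph (areas below the axis count negative).
0–1 s: -5 × 1 = -5 cm
1–3 s: ½(-5 + 3)(2) = -2 cm
3–8 s: ½(3 + -5)(5) = -5 cm
Net displacement = -12 cm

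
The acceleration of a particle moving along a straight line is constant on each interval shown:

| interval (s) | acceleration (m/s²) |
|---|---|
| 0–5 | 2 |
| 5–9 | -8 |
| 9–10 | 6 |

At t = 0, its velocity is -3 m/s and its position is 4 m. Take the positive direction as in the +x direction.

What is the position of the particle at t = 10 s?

-44 m

On each constant-a segment, Δv = aΔt and Δx = v₀Δt + ½aΔt²; chain segment to segment.
0–5 s: v starts -3 m/s; Δx = -3·5 + ½·2·5² = 10 m; v ends 7 m/s.
5–9 s: v starts 7 m/s; Δx = 7·4 + ½·-8·4² = -36 m; v ends -25 m/s.
9–10 s: v starts -25 m/s; Δx = -25·1 + ½·6·1² = -22 m; v ends -19 m/s.
x(10) = 4 + Σ Δx = -44 m.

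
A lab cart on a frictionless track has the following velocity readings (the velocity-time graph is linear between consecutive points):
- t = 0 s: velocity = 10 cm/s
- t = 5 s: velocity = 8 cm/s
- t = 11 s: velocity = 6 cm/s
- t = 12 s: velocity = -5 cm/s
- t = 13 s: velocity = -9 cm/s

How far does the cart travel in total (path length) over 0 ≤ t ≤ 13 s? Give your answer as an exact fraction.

Total distance travelled is ∫|v| dt — sum the magnitudes of each area piece.
0–5 s: |½(10 + 8)(5)| = 45 cm
5–11 s: |½(8 + 6)(6)| = 42 cm
11–12 s: v = 0 at t = 127/11 s; triangle areas 18/11 + 25/22 = 61/22 cm
12–13 s: |½(-5 + -9)(1)| = 7 cm
Total distance = 2129/22 cm

2129/22 cm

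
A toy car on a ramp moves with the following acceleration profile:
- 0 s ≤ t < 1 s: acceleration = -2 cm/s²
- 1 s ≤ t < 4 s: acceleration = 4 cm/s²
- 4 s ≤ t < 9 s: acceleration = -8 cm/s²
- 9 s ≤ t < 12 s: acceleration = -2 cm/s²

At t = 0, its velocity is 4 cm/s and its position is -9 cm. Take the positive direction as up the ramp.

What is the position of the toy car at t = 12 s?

On each constant-a segment, Δv = aΔt and Δx = v₀Δt + ½aΔt²; chain segment to segment.
0–1 s: v starts 4 cm/s; Δx = 4·1 + ½·-2·1² = 3 cm; v ends 2 cm/s.
1–4 s: v starts 2 cm/s; Δx = 2·3 + ½·4·3² = 24 cm; v ends 14 cm/s.
4–9 s: v starts 14 cm/s; Δx = 14·5 + ½·-8·5² = -30 cm; v ends -26 cm/s.
9–12 s: v starts -26 cm/s; Δx = -26·3 + ½·-2·3² = -87 cm; v ends -32 cm/s.
x(12) = -9 + Σ Δx = -99 cm.

-99 cm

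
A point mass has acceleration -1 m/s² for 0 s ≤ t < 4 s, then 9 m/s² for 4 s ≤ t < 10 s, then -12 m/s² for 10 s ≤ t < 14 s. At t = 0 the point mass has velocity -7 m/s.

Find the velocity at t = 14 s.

-5 m/s

Δv equals the area under the a-t graph; then v = v₀ + Δv.
0–4 s: -1 × 4 = -4 m/s
4–10 s: 9 × 6 = 54 m/s
10–14 s: -12 × 4 = -48 m/s
Δv = 2 m/s, so v(14) = -7 + (2) = -5 m/s.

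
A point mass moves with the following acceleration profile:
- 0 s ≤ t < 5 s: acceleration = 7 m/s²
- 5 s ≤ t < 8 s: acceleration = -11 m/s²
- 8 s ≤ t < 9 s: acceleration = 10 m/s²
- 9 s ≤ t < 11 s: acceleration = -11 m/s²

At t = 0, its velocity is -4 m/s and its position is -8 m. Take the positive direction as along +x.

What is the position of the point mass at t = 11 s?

100 m

On each constant-a segment, Δv = aΔt and Δx = v₀Δt + ½aΔt²; chain segment to segment.
0–5 s: v starts -4 m/s; Δx = -4·5 + ½·7·5² = 67.5 m; v ends 31 m/s.
5–8 s: v starts 31 m/s; Δx = 31·3 + ½·-11·3² = 43.5 m; v ends -2 m/s.
8–9 s: v starts -2 m/s; Δx = -2·1 + ½·10·1² = 3 m; v ends 8 m/s.
9–11 s: v starts 8 m/s; Δx = 8·2 + ½·-11·2² = -6 m; v ends -14 m/s.
x(11) = -8 + Σ Δx = 100 m.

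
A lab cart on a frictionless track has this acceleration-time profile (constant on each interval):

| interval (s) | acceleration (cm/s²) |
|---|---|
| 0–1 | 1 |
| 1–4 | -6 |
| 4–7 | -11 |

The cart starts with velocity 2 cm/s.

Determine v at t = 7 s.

Δv equals the area under the a-t graph; then v = v₀ + Δv.
0–1 s: 1 × 1 = 1 cm/s
1–4 s: -6 × 3 = -18 cm/s
4–7 s: -11 × 3 = -33 cm/s
Δv = -50 cm/s, so v(7) = 2 + (-50) = -48 cm/s.

-48 cm/s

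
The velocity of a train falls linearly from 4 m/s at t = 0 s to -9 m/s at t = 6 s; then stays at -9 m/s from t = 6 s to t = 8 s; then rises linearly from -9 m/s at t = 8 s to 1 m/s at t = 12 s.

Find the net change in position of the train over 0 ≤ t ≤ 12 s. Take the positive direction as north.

Net displacement equals the area under the velocity-time graph (areas below the axis count negative).
0–6 s: ½(4 + -9)(6) = -15 m
6–8 s: -9 × 2 = -18 m
8–12 s: ½(-9 + 1)(4) = -16 m
Net displacement = -49 m

-49 m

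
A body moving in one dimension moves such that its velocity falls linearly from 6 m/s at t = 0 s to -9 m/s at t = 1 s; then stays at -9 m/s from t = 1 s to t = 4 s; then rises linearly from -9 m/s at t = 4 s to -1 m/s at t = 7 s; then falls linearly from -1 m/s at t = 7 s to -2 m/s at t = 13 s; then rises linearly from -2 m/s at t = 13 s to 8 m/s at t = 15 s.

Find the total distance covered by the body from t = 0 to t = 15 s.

61.7 m

Distance (not displacement) is the total path length: add the absolute areas under v-t.
0–1 s: v = 0 at t = 0.4 s; triangle areas 1.2 + 2.7 = 3.9 m
1–4 s: |-9| × 3 = 27 m
4–7 s: |½(-9 + -1)(3)| = 15 m
7–13 s: |½(-1 + -2)(6)| = 9 m
13–15 s: v = 0 at t = 13.4 s; triangle areas 0.4 + 6.4 = 6.8 m
Total distance = 61.7 m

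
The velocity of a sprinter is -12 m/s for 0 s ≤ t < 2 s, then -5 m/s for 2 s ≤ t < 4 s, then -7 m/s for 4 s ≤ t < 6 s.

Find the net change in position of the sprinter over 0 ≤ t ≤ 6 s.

-48 m

Displacement is the signed area under the v-t curve.
0–2 s: -12 × 2 = -24 m
2–4 s: -5 × 2 = -10 m
4–6 s: -7 × 2 = -14 m
Net displacement = -48 m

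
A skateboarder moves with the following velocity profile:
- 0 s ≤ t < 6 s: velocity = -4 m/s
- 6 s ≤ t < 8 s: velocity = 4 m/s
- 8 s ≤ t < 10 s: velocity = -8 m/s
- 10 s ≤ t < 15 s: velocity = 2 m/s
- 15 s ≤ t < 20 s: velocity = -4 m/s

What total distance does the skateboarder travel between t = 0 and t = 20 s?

Total distance travelled is ∫|v| dt — sum the magnitudes of each area piece.
0–6 s: |-4| × 6 = 24 m
6–8 s: |4| × 2 = 8 m
8–10 s: |-8| × 2 = 16 m
10–15 s: |2| × 5 = 10 m
15–20 s: |-4| × 5 = 20 m
Total distance = 78 m

78 m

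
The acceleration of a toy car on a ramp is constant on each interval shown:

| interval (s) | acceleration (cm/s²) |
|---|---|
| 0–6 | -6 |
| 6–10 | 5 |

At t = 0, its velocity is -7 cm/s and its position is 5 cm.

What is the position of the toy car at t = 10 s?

On each constant-a segment, Δv = aΔt and Δx = v₀Δt + ½aΔt²; chain segment to segment.
0–6 s: v starts -7 cm/s; Δx = -7·6 + ½·-6·6² = -150 cm; v ends -43 cm/s.
6–10 s: v starts -43 cm/s; Δx = -43·4 + ½·5·4² = -132 cm; v ends -23 cm/s.
x(10) = 5 + Σ Δx = -277 cm.

-277 cm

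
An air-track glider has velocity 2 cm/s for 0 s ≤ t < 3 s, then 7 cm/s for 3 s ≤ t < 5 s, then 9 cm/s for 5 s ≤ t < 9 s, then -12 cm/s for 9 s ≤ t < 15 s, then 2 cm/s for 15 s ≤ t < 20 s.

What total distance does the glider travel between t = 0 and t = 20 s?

Total distance travelled is ∫|v| dt — sum the magnitudes of each area piece.
0–3 s: |2| × 3 = 6 cm
3–5 s: |7| × 2 = 14 cm
5–9 s: |9| × 4 = 36 cm
9–15 s: |-12| × 6 = 72 cm
15–20 s: |2| × 5 = 10 cm
Total distance = 138 cm

138 cm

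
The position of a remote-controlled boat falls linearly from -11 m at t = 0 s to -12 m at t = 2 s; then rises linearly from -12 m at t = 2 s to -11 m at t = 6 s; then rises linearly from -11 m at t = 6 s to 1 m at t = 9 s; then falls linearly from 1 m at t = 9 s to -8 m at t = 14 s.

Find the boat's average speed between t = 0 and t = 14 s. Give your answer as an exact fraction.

23/14 m/s

Average speed = (total path length)/(elapsed time); on a piecewise-linear x-t graph the path length is Σ|Δx|.
0–2 s: |Δx| = |-12 − -11| = 1 m
2–6 s: |Δx| = |-11 − -12| = 1 m
6–9 s: |Δx| = |1 − -11| = 12 m
9–14 s: |Δx| = |-8 − 1| = 9 m
Total path = 23 m; average speed = 23/14 = 23/14 m/s.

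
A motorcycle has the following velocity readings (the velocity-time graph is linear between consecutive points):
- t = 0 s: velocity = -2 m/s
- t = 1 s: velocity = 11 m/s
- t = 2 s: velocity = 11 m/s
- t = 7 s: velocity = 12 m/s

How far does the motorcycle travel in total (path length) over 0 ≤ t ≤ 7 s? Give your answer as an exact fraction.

953/13 m

Total distance travelled is ∫|v| dt — sum the magnitudes of each area piece.
0–1 s: v = 0 at t = 2/13 s; triangle areas 2/13 + 121/26 = 125/26 m
1–2 s: |11| × 1 = 11 m
2–7 s: |½(11 + 12)(5)| = 57.5 m
Total distance = 953/13 m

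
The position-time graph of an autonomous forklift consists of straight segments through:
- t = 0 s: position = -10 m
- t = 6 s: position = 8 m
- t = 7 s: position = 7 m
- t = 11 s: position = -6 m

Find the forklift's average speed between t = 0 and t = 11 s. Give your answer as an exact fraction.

Average speed = (total path length)/(elapsed time); on a piecewise-linear x-t graph the path length is Σ|Δx|.
0–6 s: |Δx| = |8 − -10| = 18 m
6–7 s: |Δx| = |7 − 8| = 1 m
7–11 s: |Δx| = |-6 − 7| = 13 m
Total path = 32 m; average speed = 32/11 = 32/11 m/s.

32/11 m/s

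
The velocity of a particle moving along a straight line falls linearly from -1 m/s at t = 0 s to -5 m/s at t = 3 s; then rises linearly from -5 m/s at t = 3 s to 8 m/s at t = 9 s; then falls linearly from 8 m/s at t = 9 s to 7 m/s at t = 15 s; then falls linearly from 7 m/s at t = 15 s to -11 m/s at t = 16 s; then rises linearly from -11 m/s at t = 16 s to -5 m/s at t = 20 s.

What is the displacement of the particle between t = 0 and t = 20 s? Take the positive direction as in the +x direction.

Displacement is the signed area under the v-t curve.
0–3 s: ½(-1 + -5)(3) = -9 m
3–9 s: ½(-5 + 8)(6) = 9 m
9–15 s: ½(8 + 7)(6) = 45 m
15–16 s: ½(7 + -11)(1) = -2 m
16–20 s: ½(-11 + -5)(4) = -32 m
Net displacement = 11 m

11 m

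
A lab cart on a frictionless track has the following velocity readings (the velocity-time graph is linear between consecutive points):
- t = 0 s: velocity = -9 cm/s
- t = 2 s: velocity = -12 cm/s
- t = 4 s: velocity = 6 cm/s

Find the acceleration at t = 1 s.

Acceleration is the slope of the v-t graph on 0–2 s: (-12 − -9)/(2 − 0) = -1.5 cm/s².

-1.5 cm/s²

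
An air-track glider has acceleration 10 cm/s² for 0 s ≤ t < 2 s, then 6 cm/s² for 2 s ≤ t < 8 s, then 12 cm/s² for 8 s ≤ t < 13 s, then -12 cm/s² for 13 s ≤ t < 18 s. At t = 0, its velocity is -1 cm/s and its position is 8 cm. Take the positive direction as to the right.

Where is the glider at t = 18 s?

On each constant-a segment, Δv = aΔt and Δx = v₀Δt + ½aΔt²; chain segment to segment.
0–2 s: v starts -1 cm/s; Δx = -1·2 + ½·10·2² = 18 cm; v ends 19 cm/s.
2–8 s: v starts 19 cm/s; Δx = 19·6 + ½·6·6² = 222 cm; v ends 55 cm/s.
8–13 s: v starts 55 cm/s; Δx = 55·5 + ½·12·5² = 425 cm; v ends 115 cm/s.
13–18 s: v starts 115 cm/s; Δx = 115·5 + ½·-12·5² = 425 cm; v ends 55 cm/s.
x(18) = 8 + Σ Δx = 1098 cm.

1098 cm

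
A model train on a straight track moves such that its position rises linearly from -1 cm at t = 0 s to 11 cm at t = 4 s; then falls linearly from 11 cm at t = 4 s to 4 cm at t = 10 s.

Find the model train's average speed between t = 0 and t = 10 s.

1.9 cm/s

Average speed = (total path length)/(elapsed time); on a piecewise-linear x-t graph the path length is Σ|Δx|.
0–4 s: |Δx| = |11 − -1| = 12 cm
4–10 s: |Δx| = |4 − 11| = 7 cm
Total path = 19 cm; average speed = 19/10 = 1.9 cm/s.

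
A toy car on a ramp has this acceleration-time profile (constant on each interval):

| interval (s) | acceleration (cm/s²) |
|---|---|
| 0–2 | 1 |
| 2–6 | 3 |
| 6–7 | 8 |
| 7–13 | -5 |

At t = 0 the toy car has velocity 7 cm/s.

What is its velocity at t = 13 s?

-1 cm/s

Δv equals the area under the a-t graph; then v = v₀ + Δv.
0–2 s: 1 × 2 = 2 cm/s
2–6 s: 3 × 4 = 12 cm/s
6–7 s: 8 × 1 = 8 cm/s
7–13 s: -5 × 6 = -30 cm/s
Δv = -8 cm/s, so v(13) = 7 + (-8) = -1 cm/s.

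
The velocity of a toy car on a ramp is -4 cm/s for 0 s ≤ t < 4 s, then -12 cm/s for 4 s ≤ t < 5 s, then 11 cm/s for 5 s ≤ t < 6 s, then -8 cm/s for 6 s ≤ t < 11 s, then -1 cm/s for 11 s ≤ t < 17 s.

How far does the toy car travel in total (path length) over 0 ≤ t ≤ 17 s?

Total distance travelled is ∫|v| dt — sum the magnitudes of each area piece.
0–4 s: |-4| × 4 = 16 cm
4–5 s: |-12| × 1 = 12 cm
5–6 s: |11| × 1 = 11 cm
6–11 s: |-8| × 5 = 40 cm
11–17 s: |-1| × 6 = 6 cm
Total distance = 85 cm

85 cm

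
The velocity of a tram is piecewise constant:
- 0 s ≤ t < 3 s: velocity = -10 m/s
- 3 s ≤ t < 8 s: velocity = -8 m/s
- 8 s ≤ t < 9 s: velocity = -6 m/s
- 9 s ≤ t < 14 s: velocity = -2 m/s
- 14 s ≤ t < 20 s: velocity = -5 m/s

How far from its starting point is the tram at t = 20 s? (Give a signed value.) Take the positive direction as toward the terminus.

Net displacement equals the area under the velocity-time graph (areas below the axis count negative).
0–3 s: -10 × 3 = -30 m
3–8 s: -8 × 5 = -40 m
8–9 s: -6 × 1 = -6 m
9–14 s: -2 × 5 = -10 m
14–20 s: -5 × 6 = -30 m
Net displacement = -116 m

-116 m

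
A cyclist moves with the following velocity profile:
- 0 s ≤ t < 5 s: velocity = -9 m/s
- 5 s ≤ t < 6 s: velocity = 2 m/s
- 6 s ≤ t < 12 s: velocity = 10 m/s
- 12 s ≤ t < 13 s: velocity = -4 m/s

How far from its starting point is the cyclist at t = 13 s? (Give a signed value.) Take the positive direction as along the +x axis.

13 m

Displacement is the signed area under the v-t curve.
0–5 s: -9 × 5 = -45 m
5–6 s: 2 × 1 = 2 m
6–12 s: 10 × 6 = 60 m
12–13 s: -4 × 1 = -4 m
Net displacement = 13 m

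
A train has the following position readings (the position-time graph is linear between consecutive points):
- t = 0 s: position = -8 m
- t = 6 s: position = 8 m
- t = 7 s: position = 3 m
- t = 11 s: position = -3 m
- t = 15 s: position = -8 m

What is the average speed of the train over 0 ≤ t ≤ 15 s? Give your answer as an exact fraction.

Average speed = (total path length)/(elapsed time); on a piecewise-linear x-t graph the path length is Σ|Δx|.
0–6 s: |Δx| = |8 − -8| = 16 m
6–7 s: |Δx| = |3 − 8| = 5 m
7–11 s: |Δx| = |-3 − 3| = 6 m
11–15 s: |Δx| = |-8 − -3| = 5 m
Total path = 32 m; average speed = 32/15 = 32/15 m/s.

32/15 m/s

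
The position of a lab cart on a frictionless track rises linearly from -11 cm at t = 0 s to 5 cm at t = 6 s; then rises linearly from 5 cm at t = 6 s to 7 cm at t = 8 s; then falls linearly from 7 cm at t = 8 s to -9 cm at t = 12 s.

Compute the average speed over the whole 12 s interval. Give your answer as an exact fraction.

17/6 cm/s

Average speed = (total path length)/(elapsed time); on a piecewise-linear x-t graph the path length is Σ|Δx|.
0–6 s: |Δx| = |5 − -11| = 16 cm
6–8 s: |Δx| = |7 − 5| = 2 cm
8–12 s: |Δx| = |-9 − 7| = 16 cm
Total path = 34 cm; average speed = 34/12 = 17/6 cm/s.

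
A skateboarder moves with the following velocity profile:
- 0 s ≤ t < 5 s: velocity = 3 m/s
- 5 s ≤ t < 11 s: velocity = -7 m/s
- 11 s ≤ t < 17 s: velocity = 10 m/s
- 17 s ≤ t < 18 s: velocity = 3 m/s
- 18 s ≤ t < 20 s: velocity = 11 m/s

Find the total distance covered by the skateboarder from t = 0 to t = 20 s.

142 m

Total distance travelled is ∫|v| dt — sum the magnitudes of each area piece.
0–5 s: |3| × 5 = 15 m
5–11 s: |-7| × 6 = 42 m
11–17 s: |10| × 6 = 60 m
17–18 s: |3| × 1 = 3 m
18–20 s: |11| × 2 = 22 m
Total distance = 142 m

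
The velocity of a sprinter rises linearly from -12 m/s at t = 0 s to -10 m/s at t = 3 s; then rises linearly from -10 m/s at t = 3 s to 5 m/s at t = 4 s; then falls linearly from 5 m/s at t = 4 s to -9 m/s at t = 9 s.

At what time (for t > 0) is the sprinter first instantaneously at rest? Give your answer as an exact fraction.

v changes sign on 3–4 s (from -10 to 5); the graph is linear there, so v = 0 at t = 3 + (10)·(4 − 3)/(5 − -10) = 11/3 s.

t = 11/3 s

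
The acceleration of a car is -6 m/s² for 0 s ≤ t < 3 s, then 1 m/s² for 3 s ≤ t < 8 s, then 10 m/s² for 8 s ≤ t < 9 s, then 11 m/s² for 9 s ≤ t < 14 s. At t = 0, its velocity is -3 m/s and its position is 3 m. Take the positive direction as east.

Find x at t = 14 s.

On each constant-a segment, Δv = aΔt and Δx = v₀Δt + ½aΔt²; chain segment to segment.
0–3 s: v starts -3 m/s; Δx = -3·3 + ½·-6·3² = -36 m; v ends -21 m/s.
3–8 s: v starts -21 m/s; Δx = -21·5 + ½·1·5² = -92.5 m; v ends -16 m/s.
8–9 s: v starts -16 m/s; Δx = -16·1 + ½·10·1² = -11 m; v ends -6 m/s.
9–14 s: v starts -6 m/s; Δx = -6·5 + ½·11·5² = 107.5 m; v ends 49 m/s.
x(14) = 3 + Σ Δx = -29 m.

-29 m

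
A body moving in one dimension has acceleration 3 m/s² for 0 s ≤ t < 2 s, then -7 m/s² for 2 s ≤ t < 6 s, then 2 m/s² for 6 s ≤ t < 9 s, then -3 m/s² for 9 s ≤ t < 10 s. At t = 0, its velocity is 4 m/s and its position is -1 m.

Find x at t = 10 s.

-61.5 m

On each constant-a segment, Δv = aΔt and Δx = v₀Δt + ½aΔt²; chain segment to segment.
0–2 s: v starts 4 m/s; Δx = 4·2 + ½·3·2² = 14 m; v ends 10 m/s.
2–6 s: v starts 10 m/s; Δx = 10·4 + ½·-7·4² = -16 m; v ends -18 m/s.
6–9 s: v starts -18 m/s; Δx = -18·3 + ½·2·3² = -45 m; v ends -12 m/s.
9–10 s: v starts -12 m/s; Δx = -12·1 + ½·-3·1² = -13.5 m; v ends -15 m/s.
x(10) = -1 + Σ Δx = -61.5 m.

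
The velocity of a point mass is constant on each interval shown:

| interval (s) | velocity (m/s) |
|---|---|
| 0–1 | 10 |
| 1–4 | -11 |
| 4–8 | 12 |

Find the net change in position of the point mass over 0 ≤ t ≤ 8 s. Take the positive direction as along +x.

25 m

Displacement is the signed area under the v-t curve.
0–1 s: 10 × 1 = 10 m
1–4 s: -11 × 3 = -33 m
4–8 s: 12 × 4 = 48 m
Net displacement = 25 m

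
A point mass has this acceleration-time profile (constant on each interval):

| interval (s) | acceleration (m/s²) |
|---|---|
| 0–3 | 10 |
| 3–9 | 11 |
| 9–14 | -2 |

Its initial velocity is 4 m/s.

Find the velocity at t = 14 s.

90 m/s

Δv equals the area under the a-t graph; then v = v₀ + Δv.
0–3 s: 10 × 3 = 30 m/s
3–9 s: 11 × 6 = 66 m/s
9–14 s: -2 × 5 = -10 m/s
Δv = 86 m/s, so v(14) = 4 + (86) = 90 m/s.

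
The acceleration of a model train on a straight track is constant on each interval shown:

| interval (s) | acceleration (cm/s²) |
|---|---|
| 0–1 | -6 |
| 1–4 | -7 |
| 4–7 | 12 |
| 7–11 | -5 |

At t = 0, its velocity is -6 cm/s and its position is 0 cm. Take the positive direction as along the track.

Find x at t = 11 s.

-149.5 cm

On each constant-a segment, Δv = aΔt and Δx = v₀Δt + ½aΔt²; chain segment to segment.
0–1 s: v starts -6 cm/s; Δx = -6·1 + ½·-6·1² = -9 cm; v ends -12 cm/s.
1–4 s: v starts -12 cm/s; Δx = -12·3 + ½·-7·3² = -67.5 cm; v ends -33 cm/s.
4–7 s: v starts -33 cm/s; Δx = -33·3 + ½·12·3² = -45 cm; v ends 3 cm/s.
7–11 s: v starts 3 cm/s; Δx = 3·4 + ½·-5·4² = -28 cm; v ends -17 cm/s.
x(11) = 0 + Σ Δx = -149.5 cm.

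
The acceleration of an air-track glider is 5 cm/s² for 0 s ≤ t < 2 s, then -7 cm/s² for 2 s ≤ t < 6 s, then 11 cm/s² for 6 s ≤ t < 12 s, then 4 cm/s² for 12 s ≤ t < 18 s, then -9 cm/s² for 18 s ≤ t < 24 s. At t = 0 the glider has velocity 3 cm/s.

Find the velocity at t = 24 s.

21 cm/s

Δv equals the area under the a-t graph; then v = v₀ + Δv.
0–2 s: 5 × 2 = 10 cm/s
2–6 s: -7 × 4 = -28 cm/s
6–12 s: 11 × 6 = 66 cm/s
12–18 s: 4 × 6 = 24 cm/s
18–24 s: -9 × 6 = -54 cm/s
Δv = 18 cm/s, so v(24) = 3 + (18) = 21 cm/s.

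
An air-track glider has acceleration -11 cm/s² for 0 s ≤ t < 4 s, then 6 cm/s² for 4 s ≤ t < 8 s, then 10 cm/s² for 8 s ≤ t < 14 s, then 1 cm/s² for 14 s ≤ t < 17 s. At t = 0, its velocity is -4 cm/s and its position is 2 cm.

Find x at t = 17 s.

-97.5 cm

On each constant-a segment, Δv = aΔt and Δx = v₀Δt + ½aΔt²; chain segment to segment.
0–4 s: v starts -4 cm/s; Δx = -4·4 + ½·-11·4² = -104 cm; v ends -48 cm/s.
4–8 s: v starts -48 cm/s; Δx = -48·4 + ½·6·4² = -144 cm; v ends -24 cm/s.
8–14 s: v starts -24 cm/s; Δx = -24·6 + ½·10·6² = 36 cm; v ends 36 cm/s.
14–17 s: v starts 36 cm/s; Δx = 36·3 + ½·1·3² = 112.5 cm; v ends 39 cm/s.
x(17) = 2 + Σ Δx = -97.5 cm.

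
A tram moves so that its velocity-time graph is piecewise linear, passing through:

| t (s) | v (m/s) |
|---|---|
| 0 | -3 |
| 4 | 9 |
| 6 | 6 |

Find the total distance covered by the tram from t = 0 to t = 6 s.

30 m

Distance (not displacement) is the total path length: add the absolute areas under v-t.
0–4 s: v = 0 at t = 1 s; triangle areas 1.5 + 13.5 = 15 m
4–6 s: |½(9 + 6)(2)| = 15 m
Total distance = 30 m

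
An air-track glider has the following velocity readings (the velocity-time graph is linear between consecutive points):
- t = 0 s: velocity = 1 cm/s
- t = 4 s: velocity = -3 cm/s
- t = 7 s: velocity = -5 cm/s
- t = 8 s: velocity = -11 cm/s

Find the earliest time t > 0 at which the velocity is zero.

v changes sign on 0–4 s (from 1 to -3); the graph is linear there, so v = 0 at t = 0 + (-1)·(4 − 0)/(-3 − 1) = 1 s.

t = 1 s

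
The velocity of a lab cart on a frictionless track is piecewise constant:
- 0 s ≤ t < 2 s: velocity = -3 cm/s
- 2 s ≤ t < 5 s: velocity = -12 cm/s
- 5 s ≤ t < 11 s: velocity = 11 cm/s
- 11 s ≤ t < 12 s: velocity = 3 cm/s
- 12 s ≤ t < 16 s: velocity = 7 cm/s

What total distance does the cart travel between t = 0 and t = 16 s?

Distance (not displacement) is the total path length: add the absolute areas under v-t.
0–2 s: |-3| × 2 = 6 cm
2–5 s: |-12| × 3 = 36 cm
5–11 s: |11| × 6 = 66 cm
11–12 s: |3| × 1 = 3 cm
12–16 s: |7| × 4 = 28 cm
Total distance = 139 cm

139 cm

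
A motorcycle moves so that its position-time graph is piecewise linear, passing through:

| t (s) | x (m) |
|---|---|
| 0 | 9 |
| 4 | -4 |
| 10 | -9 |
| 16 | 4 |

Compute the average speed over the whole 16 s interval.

1.9375 m/s

Average speed = (total path length)/(elapsed time); on a piecewise-linear x-t graph the path length is Σ|Δx|.
0–4 s: |Δx| = |-4 − 9| = 13 m
4–10 s: |Δx| = |-9 − -4| = 5 m
10–16 s: |Δx| = |4 − -9| = 13 m
Total path = 31 m; average speed = 31/16 = 1.9375 m/s.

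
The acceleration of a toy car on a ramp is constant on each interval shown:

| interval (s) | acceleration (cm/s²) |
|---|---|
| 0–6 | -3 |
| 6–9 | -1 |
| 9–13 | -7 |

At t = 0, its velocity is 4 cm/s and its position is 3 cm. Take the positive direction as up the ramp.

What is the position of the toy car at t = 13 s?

On each constant-a segment, Δv = aΔt and Δx = v₀Δt + ½aΔt²; chain segment to segment.
0–6 s: v starts 4 cm/s; Δx = 4·6 + ½·-3·6² = -30 cm; v ends -14 cm/s.
6–9 s: v starts -14 cm/s; Δx = -14·3 + ½·-1·3² = -46.5 cm; v ends -17 cm/s.
9–13 s: v starts -17 cm/s; Δx = -17·4 + ½·-7·4² = -124 cm; v ends -45 cm/s.
x(13) = 3 + Σ Δx = -197.5 cm.

-197.5 cm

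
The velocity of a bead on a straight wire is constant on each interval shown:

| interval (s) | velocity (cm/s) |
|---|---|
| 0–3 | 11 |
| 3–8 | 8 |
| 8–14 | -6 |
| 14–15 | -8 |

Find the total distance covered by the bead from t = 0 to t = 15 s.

Distance (not displacement) is the total path length: add the absolute areas under v-t.
0–3 s: |11| × 3 = 33 cm
3–8 s: |8| × 5 = 40 cm
8–14 s: |-6| × 6 = 36 cm
14–15 s: |-8| × 1 = 8 cm
Total distance = 117 cm

117 cm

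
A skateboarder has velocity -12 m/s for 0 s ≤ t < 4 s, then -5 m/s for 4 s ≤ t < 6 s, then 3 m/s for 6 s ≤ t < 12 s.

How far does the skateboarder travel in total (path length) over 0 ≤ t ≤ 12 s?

76 m

Total distance travelled is ∫|v| dt — sum the magnitudes of each area piece.
0–4 s: |-12| × 4 = 48 m
4–6 s: |-5| × 2 = 10 m
6–12 s: |3| × 6 = 18 m
Total distance = 76 m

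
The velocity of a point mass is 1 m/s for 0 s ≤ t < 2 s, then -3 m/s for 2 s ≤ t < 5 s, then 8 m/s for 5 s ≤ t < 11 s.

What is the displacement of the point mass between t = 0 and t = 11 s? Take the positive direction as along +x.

Net displacement equals the area under the velocity-time graph (areas below the axis count negative).
0–2 s: 1 × 2 = 2 m
2–5 s: -3 × 3 = -9 m
5–11 s: 8 × 6 = 48 m
Net displacement = 41 m

41 m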